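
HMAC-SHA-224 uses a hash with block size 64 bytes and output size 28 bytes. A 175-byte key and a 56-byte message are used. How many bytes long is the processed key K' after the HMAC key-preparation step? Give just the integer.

64

Key is 175 > 64 bytes, so it is hashed to 28 bytes then zero-padded to 64: |K'| = 64.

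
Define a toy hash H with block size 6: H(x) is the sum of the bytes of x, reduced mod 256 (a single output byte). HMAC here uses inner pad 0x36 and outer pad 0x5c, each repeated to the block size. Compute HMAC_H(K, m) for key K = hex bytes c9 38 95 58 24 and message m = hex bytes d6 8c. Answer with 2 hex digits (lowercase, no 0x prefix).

Key hex bytes c9 38 95 58 24 is 5 bytes ≤ B = 6; zero-pad to 6 bytes: K' = c9 38 95 58 24 00.
K' ⊕ ipad = ff 0e a3 6e 12 36.  K' ⊕ opad = 95 64 c9 04 78 5c.
Inner input = (K'⊕ipad) ∥ m = ff 0e a3 6e 12 36 ∥ d6 8c.
Inner hash: sum = 255+14+163+110+18+54+214+140 = 968; mod 256 = 200 → c8.
Outer input = (K'⊕opad) ∥ inner = 95 64 c9 04 78 5c ∥ c8.
Outer hash (tag): sum = 149+100+201+4+120+92+200 = 866; mod 256 = 98 → 62.

62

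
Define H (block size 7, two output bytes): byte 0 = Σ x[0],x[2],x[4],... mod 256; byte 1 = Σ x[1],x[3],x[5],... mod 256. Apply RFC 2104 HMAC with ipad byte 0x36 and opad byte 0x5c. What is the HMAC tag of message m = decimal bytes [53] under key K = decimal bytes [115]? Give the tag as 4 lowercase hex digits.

Key decimal bytes [115] = 73 is 1 byte ≤ B = 7; zero-pad to 7 bytes: K' = 73 00 00 00 00 00 00.
K' ⊕ ipad = 45 36 36 36 36 36 36.  K' ⊕ opad = 2f 5c 5c 5c 5c 5c 5c.
Inner input = (K'⊕ipad) ∥ m = 45 36 36 36 36 36 36 ∥ 35.
Inner hash: even-index sum = 231 mod 256 = 231; odd-index sum = 215 mod 256 = 215 → e7 d7.
Outer input = (K'⊕opad) ∥ inner = 2f 5c 5c 5c 5c 5c 5c ∥ e7 d7.
Outer hash (tag): even-index sum = 538 mod 256 = 26; odd-index sum = 507 mod 256 = 251 → 1a fb.

1afb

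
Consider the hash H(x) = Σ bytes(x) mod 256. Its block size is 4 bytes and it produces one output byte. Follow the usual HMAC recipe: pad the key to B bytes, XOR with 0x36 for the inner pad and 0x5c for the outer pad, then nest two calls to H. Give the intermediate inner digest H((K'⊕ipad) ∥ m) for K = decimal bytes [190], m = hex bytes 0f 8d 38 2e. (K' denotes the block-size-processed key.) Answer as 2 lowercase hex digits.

2c

Key decimal bytes [190] = be is 1 byte ≤ B = 4; zero-pad to 4 bytes: K' = be 00 00 00.
K' ⊕ ipad = 88 36 36 36.
Inner input = 88 36 36 36 ∥ 0f 8d 38 2e.
Inner hash: sum = 136+54+54+54+15+141+56+46 = 556; mod 256 = 44 → 2c.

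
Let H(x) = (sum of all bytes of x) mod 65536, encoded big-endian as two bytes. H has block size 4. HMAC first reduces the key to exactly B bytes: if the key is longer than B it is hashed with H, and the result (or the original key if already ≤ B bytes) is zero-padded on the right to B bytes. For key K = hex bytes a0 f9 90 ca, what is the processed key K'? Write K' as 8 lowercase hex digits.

a0f990ca

Key hex bytes a0 f9 90 ca is exactly B = 4 bytes: K' = a0 f9 90 ca.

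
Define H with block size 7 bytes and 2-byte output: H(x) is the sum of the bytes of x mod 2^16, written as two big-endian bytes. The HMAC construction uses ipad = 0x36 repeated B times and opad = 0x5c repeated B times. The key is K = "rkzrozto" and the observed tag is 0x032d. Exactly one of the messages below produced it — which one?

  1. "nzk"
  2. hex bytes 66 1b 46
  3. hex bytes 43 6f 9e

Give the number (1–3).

Key "rkzrozto" = 72 6b 7a 72 6f 7a 74 6f is 8 bytes > B = 7, so hash it first: H(key) = 03 95, then zero-pad to 7 bytes: K' = 03 95 00 00 00 00 00.
K' ⊕ ipad = 35 a3 36 36 36 36 36; K' ⊕ opad = 5f c9 5c 5c 5c 5c 5c.
m1: inner = H(35 a3 36 36 36 36 36 6e 7a 6b) = 03 39; tag = H(5f c9 5c 5c 5c 5c 5c 03 39) = 0330
m2: inner = H(35 a3 36 36 36 36 36 66 1b 46) = 02 ad; tag = H(5f c9 5c 5c 5c 5c 5c 02 ad) = 03a3
m3: inner = H(35 a3 36 36 36 36 36 43 6f 9e) = 03 36; tag = H(5f c9 5c 5c 5c 5c 5c 03 36) = 032d ← matches

3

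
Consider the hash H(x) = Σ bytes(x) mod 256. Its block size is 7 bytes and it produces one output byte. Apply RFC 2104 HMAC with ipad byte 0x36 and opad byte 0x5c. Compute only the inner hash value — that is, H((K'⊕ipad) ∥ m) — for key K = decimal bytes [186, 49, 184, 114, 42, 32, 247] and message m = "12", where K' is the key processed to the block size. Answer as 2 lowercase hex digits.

bb

Key decimal bytes [186, 49, 184, 114, 42, 32, 247] = ba 31 b8 72 2a 20 f7 is exactly B = 7 bytes: K' = ba 31 b8 72 2a 20 f7.
K' ⊕ ipad = 8c 07 8e 44 1c 16 c1.
Inner input = 8c 07 8e 44 1c 16 c1 ∥ 31 32.
Inner hash: sum = 140+7+142+68+28+22+193+49+50 = 699; mod 256 = 187 → bb.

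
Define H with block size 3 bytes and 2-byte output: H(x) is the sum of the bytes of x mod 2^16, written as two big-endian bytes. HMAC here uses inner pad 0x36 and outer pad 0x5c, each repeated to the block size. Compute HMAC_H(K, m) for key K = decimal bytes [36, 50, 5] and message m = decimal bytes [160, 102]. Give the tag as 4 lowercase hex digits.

Key decimal bytes [36, 50, 5] = 24 32 05 is exactly B = 3 bytes: K' = 24 32 05.
K' ⊕ ipad = 12 04 33.  K' ⊕ opad = 78 6e 59.
Inner input = (K'⊕ipad) ∥ m = 12 04 33 ∥ a0 66.
Inner hash: sum = 18+4+51+160+102 = 335 → 01 4f.
Outer input = (K'⊕opad) ∥ inner = 78 6e 59 ∥ 01 4f.
Outer hash (tag): sum = 120+110+89+1+79 = 399 → 01 8f.

018f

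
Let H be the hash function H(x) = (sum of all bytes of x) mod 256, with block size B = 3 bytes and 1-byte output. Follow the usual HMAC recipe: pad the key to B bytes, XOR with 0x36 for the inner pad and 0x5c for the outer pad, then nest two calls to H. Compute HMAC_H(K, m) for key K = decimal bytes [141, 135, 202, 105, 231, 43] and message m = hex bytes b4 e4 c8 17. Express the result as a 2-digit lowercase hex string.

0f

Key decimal bytes [141, 135, 202, 105, 231, 43] = 8d 87 ca 69 e7 2b is 6 bytes > B = 3, so hash it first: H(key) = 59, then zero-pad to 3 bytes: K' = 59 00 00.
K' ⊕ ipad = 6f 36 36.  K' ⊕ opad = 05 5c 5c.
Inner input = (K'⊕ipad) ∥ m = 6f 36 36 ∥ b4 e4 c8 17.
Inner hash: sum = 111+54+54+180+228+200+23 = 850; mod 256 = 82 → 52.
Outer input = (K'⊕opad) ∥ inner = 05 5c 5c ∥ 52.
Outer hash (tag): sum = 5+92+92+82 = 271; mod 256 = 15 → 0f.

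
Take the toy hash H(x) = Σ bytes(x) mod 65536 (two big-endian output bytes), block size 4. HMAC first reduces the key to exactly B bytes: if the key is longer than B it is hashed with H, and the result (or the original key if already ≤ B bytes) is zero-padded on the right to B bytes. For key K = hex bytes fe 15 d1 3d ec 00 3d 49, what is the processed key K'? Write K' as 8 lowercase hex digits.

|K| = 8 > B = 4, so first hash the key.
H(K): sum = 254+21+209+61+236+0+61+73 = 915 → 03 93.
Zero-pad H(K) = 03 93 to 4 bytes: K' = 03 93 00 00.

03930000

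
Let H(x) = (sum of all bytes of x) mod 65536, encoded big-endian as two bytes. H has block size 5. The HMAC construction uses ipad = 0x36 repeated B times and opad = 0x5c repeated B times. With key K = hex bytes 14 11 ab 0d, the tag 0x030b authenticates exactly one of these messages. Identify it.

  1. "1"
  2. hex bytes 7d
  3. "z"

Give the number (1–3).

3

Key hex bytes 14 11 ab 0d is 4 bytes ≤ B = 5; zero-pad to 5 bytes: K' = 14 11 ab 0d 00.
K' ⊕ ipad = 22 27 9d 3b 36; K' ⊕ opad = 48 4d f7 51 5c.
m1: inner = H(22 27 9d 3b 36 31) = 01 88; tag = H(48 4d f7 51 5c 01 88) = 02c2
m2: inner = H(22 27 9d 3b 36 7d) = 01 d4; tag = H(48 4d f7 51 5c 01 d4) = 030e
m3: inner = H(22 27 9d 3b 36 7a) = 01 d1; tag = H(48 4d f7 51 5c 01 d1) = 030b ← matches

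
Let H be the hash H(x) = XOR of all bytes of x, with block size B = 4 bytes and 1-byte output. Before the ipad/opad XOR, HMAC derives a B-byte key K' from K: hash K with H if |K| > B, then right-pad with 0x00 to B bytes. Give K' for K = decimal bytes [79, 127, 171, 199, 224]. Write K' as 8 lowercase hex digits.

bc000000

|K| = 5 > B = 4, so first hash the key.
H(K): XOR 4f⊕7f⊕ab⊕c7⊕e0 = bc.
Zero-pad H(K) = bc to 4 bytes: K' = bc 00 00 00.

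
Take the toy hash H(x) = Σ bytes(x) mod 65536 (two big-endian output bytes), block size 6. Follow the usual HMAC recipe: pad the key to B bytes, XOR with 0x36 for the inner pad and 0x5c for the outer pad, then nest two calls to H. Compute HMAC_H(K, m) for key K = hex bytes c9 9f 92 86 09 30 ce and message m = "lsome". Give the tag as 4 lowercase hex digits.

038b

Key hex bytes c9 9f 92 86 09 30 ce is 7 bytes > B = 6, so hash it first: H(key) = 03 87, then zero-pad to 6 bytes: K' = 03 87 00 00 00 00.
K' ⊕ ipad = 35 b1 36 36 36 36.  K' ⊕ opad = 5f db 5c 5c 5c 5c.
Inner input = (K'⊕ipad) ∥ m = 35 b1 36 36 36 36 ∥ 6c 73 6f 6d 65.
Inner hash: sum = 53+177+54+54+54+54+108+115+111+109+101 = 990 → 03 de.
Outer input = (K'⊕opad) ∥ inner = 5f db 5c 5c 5c 5c ∥ 03 de.
Outer hash (tag): sum = 95+219+92+92+92+92+3+222 = 907 → 03 8b.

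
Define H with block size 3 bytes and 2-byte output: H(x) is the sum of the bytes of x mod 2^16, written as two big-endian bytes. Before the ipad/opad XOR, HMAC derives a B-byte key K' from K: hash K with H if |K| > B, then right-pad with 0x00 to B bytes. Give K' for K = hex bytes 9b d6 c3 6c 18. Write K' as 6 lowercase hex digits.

|K| = 5 > B = 3, so first hash the key.
H(K): sum = 155+214+195+108+24 = 696 → 02 b8.
Zero-pad H(K) = 02 b8 to 3 bytes: K' = 02 b8 00.

02b800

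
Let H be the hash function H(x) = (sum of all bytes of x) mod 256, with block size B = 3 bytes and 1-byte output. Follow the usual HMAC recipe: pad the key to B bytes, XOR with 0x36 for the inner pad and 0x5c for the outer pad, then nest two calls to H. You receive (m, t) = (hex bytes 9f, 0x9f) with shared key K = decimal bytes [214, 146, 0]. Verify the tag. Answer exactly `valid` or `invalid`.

invalid

Key decimal bytes [214, 146, 0] = d6 92 00 is exactly B = 3 bytes: K' = d6 92 00.
K' ⊕ ipad = e0 a4 36; K' ⊕ opad = 8a ce 5c.
Inner hash: sum = 224+164+54+159 = 601; mod 256 = 89 → 59.
Outer hash (recomputed tag): sum = 138+206+92+89 = 525; mod 256 = 13 → 0d.
Recomputed tag = 0d; claimed = 9f → mismatch.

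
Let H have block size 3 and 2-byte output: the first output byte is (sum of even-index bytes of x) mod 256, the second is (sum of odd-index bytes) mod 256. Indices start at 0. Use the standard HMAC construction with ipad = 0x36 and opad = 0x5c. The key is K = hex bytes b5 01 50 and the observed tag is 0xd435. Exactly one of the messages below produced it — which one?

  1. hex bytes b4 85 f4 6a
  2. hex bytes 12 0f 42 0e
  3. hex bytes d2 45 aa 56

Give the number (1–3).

1

Key hex bytes b5 01 50 is exactly B = 3 bytes: K' = b5 01 50.
K' ⊕ ipad = 83 37 66; K' ⊕ opad = e9 5d 0c.
m1: inner = H(83 37 66 b4 85 f4 6a) = d8 df; tag = H(e9 5d 0c d8 df) = d435 ← matches
m2: inner = H(83 37 66 12 0f 42 0e) = 06 8b; tag = H(e9 5d 0c 06 8b) = 8063
m3: inner = H(83 37 66 d2 45 aa 56) = 84 b3; tag = H(e9 5d 0c 84 b3) = a8e1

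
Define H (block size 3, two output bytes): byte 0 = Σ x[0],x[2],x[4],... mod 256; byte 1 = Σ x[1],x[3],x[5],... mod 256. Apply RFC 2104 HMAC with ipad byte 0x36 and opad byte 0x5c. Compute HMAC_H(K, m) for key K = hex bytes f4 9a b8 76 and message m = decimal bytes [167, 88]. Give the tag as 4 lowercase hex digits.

Key hex bytes f4 9a b8 76 is 4 bytes > B = 3, so hash it first: H(key) = ac 10, then zero-pad to 3 bytes: K' = ac 10 00.
K' ⊕ ipad = 9a 26 36.  K' ⊕ opad = f0 4c 5c.
Inner input = (K'⊕ipad) ∥ m = 9a 26 36 ∥ a7 58.
Inner hash: even-index sum = 296 mod 256 = 40; odd-index sum = 205 mod 256 = 205 → 28 cd.
Outer input = (K'⊕opad) ∥ inner = f0 4c 5c ∥ 28 cd.
Outer hash (tag): even-index sum = 537 mod 256 = 25; odd-index sum = 116 mod 256 = 116 → 19 74.

1974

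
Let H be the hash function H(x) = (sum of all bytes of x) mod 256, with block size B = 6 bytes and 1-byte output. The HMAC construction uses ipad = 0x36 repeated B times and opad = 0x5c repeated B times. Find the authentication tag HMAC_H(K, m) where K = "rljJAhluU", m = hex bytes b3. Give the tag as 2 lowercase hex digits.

Key "rljJAhluU" = 72 6c 6a 4a 41 68 6c 75 55 is 9 bytes > B = 6, so hash it first: H(key) = 71, then zero-pad to 6 bytes: K' = 71 00 00 00 00 00.
K' ⊕ ipad = 47 36 36 36 36 36.  K' ⊕ opad = 2d 5c 5c 5c 5c 5c.
Inner input = (K'⊕ipad) ∥ m = 47 36 36 36 36 36 ∥ b3.
Inner hash: sum = 71+54+54+54+54+54+179 = 520; mod 256 = 8 → 08.
Outer input = (K'⊕opad) ∥ inner = 2d 5c 5c 5c 5c 5c ∥ 08.
Outer hash (tag): sum = 45+92+92+92+92+92+8 = 513; mod 256 = 1 → 01.

01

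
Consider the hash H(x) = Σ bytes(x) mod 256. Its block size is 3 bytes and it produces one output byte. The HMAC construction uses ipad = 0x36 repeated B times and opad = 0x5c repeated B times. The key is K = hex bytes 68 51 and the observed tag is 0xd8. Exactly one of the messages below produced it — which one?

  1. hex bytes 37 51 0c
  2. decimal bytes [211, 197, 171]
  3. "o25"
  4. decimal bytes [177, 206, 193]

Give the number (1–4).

4

Key hex bytes 68 51 is 2 bytes ≤ B = 3; zero-pad to 3 bytes: K' = 68 51 00.
K' ⊕ ipad = 5e 67 36; K' ⊕ opad = 34 0d 5c.
m1: inner = H(5e 67 36 37 51 0c) = 8f; tag = H(34 0d 5c 8f) = 2c
m2: inner = H(5e 67 36 d3 c5 ab) = 3e; tag = H(34 0d 5c 3e) = db
m3: inner = H(5e 67 36 6f 32 35) = d1; tag = H(34 0d 5c d1) = 6e
m4: inner = H(5e 67 36 b1 ce c1) = 3b; tag = H(34 0d 5c 3b) = d8 ← matches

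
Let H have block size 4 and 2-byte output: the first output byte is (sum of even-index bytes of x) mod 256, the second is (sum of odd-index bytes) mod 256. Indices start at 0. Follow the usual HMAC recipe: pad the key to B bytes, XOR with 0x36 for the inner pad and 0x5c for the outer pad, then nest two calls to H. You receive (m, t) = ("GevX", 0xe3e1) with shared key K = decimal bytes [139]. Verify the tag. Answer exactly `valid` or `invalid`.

Key decimal bytes [139] = 8b is 1 byte ≤ B = 4; zero-pad to 4 bytes: K' = 8b 00 00 00.
K' ⊕ ipad = bd 36 36 36; K' ⊕ opad = d7 5c 5c 5c.
Inner hash: even-index sum = 432 mod 256 = 176; odd-index sum = 297 mod 256 = 41 → b0 29.
Outer hash (recomputed tag): even-index sum = 483 mod 256 = 227; odd-index sum = 225 mod 256 = 225 → e3 e1.
Recomputed tag = e3e1; claimed = e3e1 → match.

valid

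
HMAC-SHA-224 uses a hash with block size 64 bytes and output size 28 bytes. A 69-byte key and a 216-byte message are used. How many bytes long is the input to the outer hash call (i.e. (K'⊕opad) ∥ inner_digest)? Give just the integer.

92

Key is 69 > 64 bytes, so it is hashed to 28 bytes then zero-padded to 64: |K'| = 64.
Outer input = (K'⊕opad) ∥ H(inner) → 64 + 28 = 92 bytes.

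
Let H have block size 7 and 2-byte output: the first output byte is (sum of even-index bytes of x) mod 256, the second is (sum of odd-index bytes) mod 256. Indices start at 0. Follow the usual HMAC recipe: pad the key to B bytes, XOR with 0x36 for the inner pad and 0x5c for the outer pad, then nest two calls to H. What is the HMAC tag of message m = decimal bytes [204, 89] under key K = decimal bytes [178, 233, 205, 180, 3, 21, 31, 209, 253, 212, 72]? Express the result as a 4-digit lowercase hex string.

Key decimal bytes [178, 233, 205, 180, 3, 21, 31, 209, 253, 212, 72] = b2 e9 cd b4 03 15 1f d1 fd d4 48 is 11 bytes > B = 7, so hash it first: H(key) = e6 57, then zero-pad to 7 bytes: K' = e6 57 00 00 00 00 00.
K' ⊕ ipad = d0 61 36 36 36 36 36.  K' ⊕ opad = ba 0b 5c 5c 5c 5c 5c.
Inner input = (K'⊕ipad) ∥ m = d0 61 36 36 36 36 36 ∥ cc 59.
Inner hash: even-index sum = 459 mod 256 = 203; odd-index sum = 409 mod 256 = 153 → cb 99.
Outer input = (K'⊕opad) ∥ inner = ba 0b 5c 5c 5c 5c 5c ∥ cb 99.
Outer hash (tag): even-index sum = 615 mod 256 = 103; odd-index sum = 398 mod 256 = 142 → 67 8e.

678e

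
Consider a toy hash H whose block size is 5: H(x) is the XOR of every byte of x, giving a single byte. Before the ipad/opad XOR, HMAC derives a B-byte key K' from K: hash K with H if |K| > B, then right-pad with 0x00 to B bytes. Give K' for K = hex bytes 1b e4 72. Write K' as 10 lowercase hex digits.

1be4720000

Key hex bytes 1b e4 72 is 3 bytes ≤ B = 5; zero-pad to 5 bytes: K' = 1b e4 72 00 00.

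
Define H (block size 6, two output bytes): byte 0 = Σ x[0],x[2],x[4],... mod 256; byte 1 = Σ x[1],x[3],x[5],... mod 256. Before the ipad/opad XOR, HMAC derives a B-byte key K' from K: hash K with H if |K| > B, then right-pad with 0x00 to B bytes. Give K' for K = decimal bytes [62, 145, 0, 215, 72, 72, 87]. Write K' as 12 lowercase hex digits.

|K| = 7 > B = 6, so first hash the key.
H(K): even-index sum = 221 mod 256 = 221; odd-index sum = 432 mod 256 = 176 → dd b0.
Zero-pad H(K) = dd b0 to 6 bytes: K' = dd b0 00 00 00 00.

ddb000000000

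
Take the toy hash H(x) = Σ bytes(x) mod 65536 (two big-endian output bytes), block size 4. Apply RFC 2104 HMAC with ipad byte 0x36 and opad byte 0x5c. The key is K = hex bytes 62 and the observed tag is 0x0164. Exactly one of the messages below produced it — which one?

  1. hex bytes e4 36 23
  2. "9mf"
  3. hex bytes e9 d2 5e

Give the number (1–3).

3

Key hex bytes 62 is 1 byte ≤ B = 4; zero-pad to 4 bytes: K' = 62 00 00 00.
K' ⊕ ipad = 54 36 36 36; K' ⊕ opad = 3e 5c 5c 5c.
m1: inner = H(54 36 36 36 e4 36 23) = 02 33; tag = H(3e 5c 5c 5c 02 33) = 0187
m2: inner = H(54 36 36 36 39 6d 66) = 02 02; tag = H(3e 5c 5c 5c 02 02) = 0156
m3: inner = H(54 36 36 36 e9 d2 5e) = 03 0f; tag = H(3e 5c 5c 5c 03 0f) = 0164 ← matches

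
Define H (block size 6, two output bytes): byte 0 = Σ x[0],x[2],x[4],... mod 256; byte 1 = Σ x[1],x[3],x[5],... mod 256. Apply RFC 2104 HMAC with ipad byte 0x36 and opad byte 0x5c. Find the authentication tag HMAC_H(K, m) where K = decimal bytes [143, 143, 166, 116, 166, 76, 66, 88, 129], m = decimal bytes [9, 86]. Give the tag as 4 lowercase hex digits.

Key decimal bytes [143, 143, 166, 116, 166, 76, 66, 88, 129] = 8f 8f a6 74 a6 4c 42 58 81 is 9 bytes > B = 6, so hash it first: H(key) = 9e a7, then zero-pad to 6 bytes: K' = 9e a7 00 00 00 00.
K' ⊕ ipad = a8 91 36 36 36 36.  K' ⊕ opad = c2 fb 5c 5c 5c 5c.
Inner input = (K'⊕ipad) ∥ m = a8 91 36 36 36 36 ∥ 09 56.
Inner hash: even-index sum = 285 mod 256 = 29; odd-index sum = 339 mod 256 = 83 → 1d 53.
Outer input = (K'⊕opad) ∥ inner = c2 fb 5c 5c 5c 5c ∥ 1d 53.
Outer hash (tag): even-index sum = 407 mod 256 = 151; odd-index sum = 518 mod 256 = 6 → 97 06.

9706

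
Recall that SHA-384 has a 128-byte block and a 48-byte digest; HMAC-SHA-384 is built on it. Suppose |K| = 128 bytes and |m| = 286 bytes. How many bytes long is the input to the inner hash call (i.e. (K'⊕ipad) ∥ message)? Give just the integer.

414

Key is 128 ≤ 128 bytes, zero-padded: |K'| = 128.
Inner input = (K'⊕ipad) ∥ m → 128 + 286 = 414 bytes.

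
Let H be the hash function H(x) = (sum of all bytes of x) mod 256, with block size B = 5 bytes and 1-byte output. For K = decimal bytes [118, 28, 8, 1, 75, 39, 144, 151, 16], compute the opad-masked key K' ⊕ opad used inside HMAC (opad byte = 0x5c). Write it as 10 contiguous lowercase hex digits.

Key decimal bytes [118, 28, 8, 1, 75, 39, 144, 151, 16] = 76 1c 08 01 4b 27 90 97 10 is 9 bytes > B = 5, so hash it first: H(key) = 44, then zero-pad to 5 bytes: K' = 44 00 00 00 00.
XOR each byte with 0x5c: 44⊕5c=18, 00⊕5c=5c, 00⊕5c=5c, 00⊕5c=5c, 00⊕5c=5c.

185c5c5c5c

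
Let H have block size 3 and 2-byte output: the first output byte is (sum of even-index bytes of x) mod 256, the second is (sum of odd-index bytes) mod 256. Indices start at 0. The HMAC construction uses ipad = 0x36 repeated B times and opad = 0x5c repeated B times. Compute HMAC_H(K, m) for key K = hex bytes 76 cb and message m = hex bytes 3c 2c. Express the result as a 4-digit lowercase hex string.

Key hex bytes 76 cb is 2 bytes ≤ B = 3; zero-pad to 3 bytes: K' = 76 cb 00.
K' ⊕ ipad = 40 fd 36.  K' ⊕ opad = 2a 97 5c.
Inner input = (K'⊕ipad) ∥ m = 40 fd 36 ∥ 3c 2c.
Inner hash: even-index sum = 162 mod 256 = 162; odd-index sum = 313 mod 256 = 57 → a2 39.
Outer input = (K'⊕opad) ∥ inner = 2a 97 5c ∥ a2 39.
Outer hash (tag): even-index sum = 191 mod 256 = 191; odd-index sum = 313 mod 256 = 57 → bf 39.

bf39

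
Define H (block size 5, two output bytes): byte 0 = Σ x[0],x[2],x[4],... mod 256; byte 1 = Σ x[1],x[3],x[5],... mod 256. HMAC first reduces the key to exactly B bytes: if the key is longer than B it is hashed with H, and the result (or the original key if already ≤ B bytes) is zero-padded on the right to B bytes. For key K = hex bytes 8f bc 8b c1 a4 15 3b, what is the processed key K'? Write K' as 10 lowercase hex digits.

f992000000

|K| = 7 > B = 5, so first hash the key.
H(K): even-index sum = 505 mod 256 = 249; odd-index sum = 402 mod 256 = 146 → f9 92.
Zero-pad H(K) = f9 92 to 5 bytes: K' = f9 92 00 00 00.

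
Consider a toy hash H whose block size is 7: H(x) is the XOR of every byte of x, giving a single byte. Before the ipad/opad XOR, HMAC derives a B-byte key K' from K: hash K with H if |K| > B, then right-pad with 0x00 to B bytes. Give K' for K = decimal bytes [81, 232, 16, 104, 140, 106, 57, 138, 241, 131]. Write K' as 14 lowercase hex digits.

e6000000000000

|K| = 10 > B = 7, so first hash the key.
H(K): XOR 51⊕e8⊕10⊕68⊕8c⊕6a⊕39⊕8a⊕f1⊕83 = e6.
Zero-pad H(K) = e6 to 7 bytes: K' = e6 00 00 00 00 00 00.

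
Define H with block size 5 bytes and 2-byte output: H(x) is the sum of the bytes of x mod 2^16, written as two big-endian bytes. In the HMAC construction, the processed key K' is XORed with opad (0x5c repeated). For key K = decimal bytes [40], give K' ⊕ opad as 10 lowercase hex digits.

745c5c5c5c

Key decimal bytes [40] = 28 is 1 byte ≤ B = 5; zero-pad to 5 bytes: K' = 28 00 00 00 00.
XOR each byte with 0x5c: 28⊕5c=74, 00⊕5c=5c, 00⊕5c=5c, 00⊕5c=5c, 00⊕5c=5c.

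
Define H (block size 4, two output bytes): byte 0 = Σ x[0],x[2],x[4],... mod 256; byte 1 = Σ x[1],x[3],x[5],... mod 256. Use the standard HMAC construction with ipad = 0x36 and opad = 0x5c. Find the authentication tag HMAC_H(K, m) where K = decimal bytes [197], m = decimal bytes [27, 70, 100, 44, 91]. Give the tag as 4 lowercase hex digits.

Key decimal bytes [197] = c5 is 1 byte ≤ B = 4; zero-pad to 4 bytes: K' = c5 00 00 00.
K' ⊕ ipad = f3 36 36 36.  K' ⊕ opad = 99 5c 5c 5c.
Inner input = (K'⊕ipad) ∥ m = f3 36 36 36 ∥ 1b 46 64 2c 5b.
Inner hash: even-index sum = 515 mod 256 = 3; odd-index sum = 222 mod 256 = 222 → 03 de.
Outer input = (K'⊕opad) ∥ inner = 99 5c 5c 5c ∥ 03 de.
Outer hash (tag): even-index sum = 248 mod 256 = 248; odd-index sum = 406 mod 256 = 150 → f8 96.

f896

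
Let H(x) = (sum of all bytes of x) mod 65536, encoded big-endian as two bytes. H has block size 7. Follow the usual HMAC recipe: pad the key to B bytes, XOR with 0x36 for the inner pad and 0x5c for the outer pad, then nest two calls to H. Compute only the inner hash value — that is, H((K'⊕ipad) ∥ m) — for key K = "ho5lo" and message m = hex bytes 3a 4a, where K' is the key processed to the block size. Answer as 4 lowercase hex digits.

025d

Key "ho5lo" = 68 6f 35 6c 6f is 5 bytes ≤ B = 7; zero-pad to 7 bytes: K' = 68 6f 35 6c 6f 00 00.
K' ⊕ ipad = 5e 59 03 5a 59 36 36.
Inner input = 5e 59 03 5a 59 36 36 ∥ 3a 4a.
Inner hash: sum = 94+89+3+90+89+54+54+58+74 = 605 → 02 5d.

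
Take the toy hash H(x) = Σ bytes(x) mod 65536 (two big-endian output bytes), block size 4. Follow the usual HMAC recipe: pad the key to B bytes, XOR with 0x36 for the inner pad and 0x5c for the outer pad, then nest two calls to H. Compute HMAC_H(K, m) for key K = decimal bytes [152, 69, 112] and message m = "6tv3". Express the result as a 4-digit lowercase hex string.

0257

Key decimal bytes [152, 69, 112] = 98 45 70 is 3 bytes ≤ B = 4; zero-pad to 4 bytes: K' = 98 45 70 00.
K' ⊕ ipad = ae 73 46 36.  K' ⊕ opad = c4 19 2c 5c.
Inner input = (K'⊕ipad) ∥ m = ae 73 46 36 ∥ 36 74 76 33.
Inner hash: sum = 174+115+70+54+54+116+118+51 = 752 → 02 f0.
Outer input = (K'⊕opad) ∥ inner = c4 19 2c 5c ∥ 02 f0.
Outer hash (tag): sum = 196+25+44+92+2+240 = 599 → 02 57.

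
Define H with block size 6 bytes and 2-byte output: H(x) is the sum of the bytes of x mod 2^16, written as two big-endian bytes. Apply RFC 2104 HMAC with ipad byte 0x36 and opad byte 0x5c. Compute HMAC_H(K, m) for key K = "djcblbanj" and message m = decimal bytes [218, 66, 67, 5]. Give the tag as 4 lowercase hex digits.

Key "djcblbanj" = 64 6a 63 62 6c 62 61 6e 6a is 9 bytes > B = 6, so hash it first: H(key) = 03 9a, then zero-pad to 6 bytes: K' = 03 9a 00 00 00 00.
K' ⊕ ipad = 35 ac 36 36 36 36.  K' ⊕ opad = 5f c6 5c 5c 5c 5c.
Inner input = (K'⊕ipad) ∥ m = 35 ac 36 36 36 36 ∥ da 42 43 05.
Inner hash: sum = 53+172+54+54+54+54+218+66+67+5 = 797 → 03 1d.
Outer input = (K'⊕opad) ∥ inner = 5f c6 5c 5c 5c 5c ∥ 03 1d.
Outer hash (tag): sum = 95+198+92+92+92+92+3+29 = 693 → 02 b5.

02b5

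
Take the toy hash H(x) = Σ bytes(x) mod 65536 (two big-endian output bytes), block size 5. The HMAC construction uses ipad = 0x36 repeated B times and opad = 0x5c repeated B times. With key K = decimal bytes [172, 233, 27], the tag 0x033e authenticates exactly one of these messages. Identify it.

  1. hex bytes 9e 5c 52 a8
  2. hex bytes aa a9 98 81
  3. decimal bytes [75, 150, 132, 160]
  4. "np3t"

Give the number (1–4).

4

Key decimal bytes [172, 233, 27] = ac e9 1b is 3 bytes ≤ B = 5; zero-pad to 5 bytes: K' = ac e9 1b 00 00.
K' ⊕ ipad = 9a df 2d 36 36; K' ⊕ opad = f0 b5 47 5c 5c.
m1: inner = H(9a df 2d 36 36 9e 5c 52 a8) = 04 06; tag = H(f0 b5 47 5c 5c 04 06) = 02ae
m2: inner = H(9a df 2d 36 36 aa a9 98 81) = 04 7e; tag = H(f0 b5 47 5c 5c 04 7e) = 0326
m3: inner = H(9a df 2d 36 36 4b 96 84 a0) = 04 17; tag = H(f0 b5 47 5c 5c 04 17) = 02bf
m4: inner = H(9a df 2d 36 36 6e 70 33 74) = 03 97; tag = H(f0 b5 47 5c 5c 03 97) = 033e ← matches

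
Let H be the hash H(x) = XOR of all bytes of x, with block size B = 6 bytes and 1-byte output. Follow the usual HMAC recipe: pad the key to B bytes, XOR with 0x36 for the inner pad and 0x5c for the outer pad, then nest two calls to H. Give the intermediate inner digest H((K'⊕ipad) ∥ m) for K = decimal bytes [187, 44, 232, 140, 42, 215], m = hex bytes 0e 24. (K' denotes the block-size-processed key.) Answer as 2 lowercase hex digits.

24

Key decimal bytes [187, 44, 232, 140, 42, 215] = bb 2c e8 8c 2a d7 is exactly B = 6 bytes: K' = bb 2c e8 8c 2a d7.
K' ⊕ ipad = 8d 1a de ba 1c e1.
Inner input = 8d 1a de ba 1c e1 ∥ 0e 24.
Inner hash: XOR 8d⊕1a⊕de⊕ba⊕1c⊕e1⊕0e⊕24 = 24.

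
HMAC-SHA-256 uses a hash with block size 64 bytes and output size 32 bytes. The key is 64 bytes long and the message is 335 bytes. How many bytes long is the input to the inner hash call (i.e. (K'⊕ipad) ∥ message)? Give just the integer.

Key is 64 ≤ 64 bytes, zero-padded: |K'| = 64.
Inner input = (K'⊕ipad) ∥ m → 64 + 335 = 399 bytes.

399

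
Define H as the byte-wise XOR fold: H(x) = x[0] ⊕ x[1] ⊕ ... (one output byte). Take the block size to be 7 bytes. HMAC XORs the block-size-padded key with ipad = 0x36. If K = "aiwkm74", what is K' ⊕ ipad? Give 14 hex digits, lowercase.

575f415d5b0102

Key "aiwkm74" = 61 69 77 6b 6d 37 34 is exactly B = 7 bytes: K' = 61 69 77 6b 6d 37 34.
XOR each byte with 0x36: 61⊕36=57, 69⊕36=5f, 77⊕36=41, 6b⊕36=5d, 6d⊕36=5b, 37⊕36=01, 34⊕36=02.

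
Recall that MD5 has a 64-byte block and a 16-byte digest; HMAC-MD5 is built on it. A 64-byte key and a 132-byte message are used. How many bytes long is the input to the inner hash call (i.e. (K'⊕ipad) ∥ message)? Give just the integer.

196

Key is 64 ≤ 64 bytes, zero-padded: |K'| = 64.
Inner input = (K'⊕ipad) ∥ m → 64 + 132 = 196 bytes.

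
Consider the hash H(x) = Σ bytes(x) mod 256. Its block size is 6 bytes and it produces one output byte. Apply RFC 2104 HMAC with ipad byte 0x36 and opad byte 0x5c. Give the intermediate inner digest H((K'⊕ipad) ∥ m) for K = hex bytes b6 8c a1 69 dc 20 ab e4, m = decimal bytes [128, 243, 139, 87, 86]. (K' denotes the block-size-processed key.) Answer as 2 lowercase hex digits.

9a

Key hex bytes b6 8c a1 69 dc 20 ab e4 is 8 bytes > B = 6, so hash it first: H(key) = d7, then zero-pad to 6 bytes: K' = d7 00 00 00 00 00.
K' ⊕ ipad = e1 36 36 36 36 36.
Inner input = e1 36 36 36 36 36 ∥ 80 f3 8b 57 56.
Inner hash: sum = 225+54+54+54+54+54+128+243+139+87+86 = 1178; mod 256 = 154 → 9a.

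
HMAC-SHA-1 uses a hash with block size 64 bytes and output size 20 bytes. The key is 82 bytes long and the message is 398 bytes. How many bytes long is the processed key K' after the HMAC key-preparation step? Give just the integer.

Key is 82 > 64 bytes, so it is hashed to 20 bytes then zero-padded to 64: |K'| = 64.

64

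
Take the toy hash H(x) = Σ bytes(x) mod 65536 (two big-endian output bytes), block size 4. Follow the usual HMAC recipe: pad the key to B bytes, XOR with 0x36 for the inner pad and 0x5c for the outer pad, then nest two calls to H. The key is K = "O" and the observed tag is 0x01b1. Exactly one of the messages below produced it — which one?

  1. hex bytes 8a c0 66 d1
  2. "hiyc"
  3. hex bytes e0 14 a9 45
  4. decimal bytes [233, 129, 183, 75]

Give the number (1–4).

Key "O" = 4f is 1 byte ≤ B = 4; zero-pad to 4 bytes: K' = 4f 00 00 00.
K' ⊕ ipad = 79 36 36 36; K' ⊕ opad = 13 5c 5c 5c.
m1: inner = H(79 36 36 36 8a c0 66 d1) = 03 9c; tag = H(13 5c 5c 5c 03 9c) = 01c6
m2: inner = H(79 36 36 36 68 69 79 63) = 02 c8; tag = H(13 5c 5c 5c 02 c8) = 01f1
m3: inner = H(79 36 36 36 e0 14 a9 45) = 02 fd; tag = H(13 5c 5c 5c 02 fd) = 0226
m4: inner = H(79 36 36 36 e9 81 b7 4b) = 03 87; tag = H(13 5c 5c 5c 03 87) = 01b1 ← matches

4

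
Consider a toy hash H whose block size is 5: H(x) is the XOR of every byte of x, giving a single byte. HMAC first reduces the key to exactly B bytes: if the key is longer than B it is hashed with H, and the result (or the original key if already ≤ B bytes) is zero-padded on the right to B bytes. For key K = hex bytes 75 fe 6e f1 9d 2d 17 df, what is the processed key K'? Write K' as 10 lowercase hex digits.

6c00000000

|K| = 8 > B = 5, so first hash the key.
H(K): XOR 75⊕fe⊕6e⊕f1⊕9d⊕2d⊕17⊕df = 6c.
Zero-pad H(K) = 6c to 5 bytes: K' = 6c 00 00 00 00.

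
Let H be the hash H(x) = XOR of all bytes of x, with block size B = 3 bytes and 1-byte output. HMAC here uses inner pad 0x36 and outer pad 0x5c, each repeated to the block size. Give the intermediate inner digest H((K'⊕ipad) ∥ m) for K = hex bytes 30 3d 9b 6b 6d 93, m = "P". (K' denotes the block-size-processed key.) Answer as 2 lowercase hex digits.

Key hex bytes 30 3d 9b 6b 6d 93 is 6 bytes > B = 3, so hash it first: H(key) = 03, then zero-pad to 3 bytes: K' = 03 00 00.
K' ⊕ ipad = 35 36 36.
Inner input = 35 36 36 ∥ 50.
Inner hash: XOR 35⊕36⊕36⊕50 = 65.

65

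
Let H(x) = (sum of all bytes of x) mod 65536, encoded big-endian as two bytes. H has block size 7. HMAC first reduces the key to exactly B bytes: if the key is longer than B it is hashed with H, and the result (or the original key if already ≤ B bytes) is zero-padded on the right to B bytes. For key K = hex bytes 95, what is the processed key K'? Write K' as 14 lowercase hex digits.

95000000000000

Key hex bytes 95 is 1 byte ≤ B = 7; zero-pad to 7 bytes: K' = 95 00 00 00 00 00 00.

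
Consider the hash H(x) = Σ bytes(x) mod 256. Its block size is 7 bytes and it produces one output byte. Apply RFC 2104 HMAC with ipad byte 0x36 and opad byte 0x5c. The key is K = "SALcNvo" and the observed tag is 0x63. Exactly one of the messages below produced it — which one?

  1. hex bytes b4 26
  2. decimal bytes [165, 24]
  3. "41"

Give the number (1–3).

2

Key "SALcNvo" = 53 41 4c 63 4e 76 6f is exactly B = 7 bytes: K' = 53 41 4c 63 4e 76 6f.
K' ⊕ ipad = 65 77 7a 55 78 40 59; K' ⊕ opad = 0f 1d 10 3f 12 2a 33.
m1: inner = H(65 77 7a 55 78 40 59 b4 26) = 96; tag = H(0f 1d 10 3f 12 2a 33 96) = 80
m2: inner = H(65 77 7a 55 78 40 59 a5 18) = 79; tag = H(0f 1d 10 3f 12 2a 33 79) = 63 ← matches
m3: inner = H(65 77 7a 55 78 40 59 34 31) = 21; tag = H(0f 1d 10 3f 12 2a 33 21) = 0b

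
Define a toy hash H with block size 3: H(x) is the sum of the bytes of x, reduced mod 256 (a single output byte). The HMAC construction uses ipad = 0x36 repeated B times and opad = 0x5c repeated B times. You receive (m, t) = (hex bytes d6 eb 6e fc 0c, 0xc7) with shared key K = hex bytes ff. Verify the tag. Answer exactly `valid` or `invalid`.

valid

Key hex bytes ff is 1 byte ≤ B = 3; zero-pad to 3 bytes: K' = ff 00 00.
K' ⊕ ipad = c9 36 36; K' ⊕ opad = a3 5c 5c.
Inner hash: sum = 201+54+54+214+235+110+252+12 = 1132; mod 256 = 108 → 6c.
Outer hash (recomputed tag): sum = 163+92+92+108 = 455; mod 256 = 199 → c7.
Recomputed tag = c7; claimed = c7 → match.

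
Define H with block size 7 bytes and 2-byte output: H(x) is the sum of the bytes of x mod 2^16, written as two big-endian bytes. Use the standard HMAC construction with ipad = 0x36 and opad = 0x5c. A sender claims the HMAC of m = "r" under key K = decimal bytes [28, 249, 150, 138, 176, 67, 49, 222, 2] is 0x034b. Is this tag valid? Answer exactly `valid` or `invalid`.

Key decimal bytes [28, 249, 150, 138, 176, 67, 49, 222, 2] = 1c f9 96 8a b0 43 31 de 02 is 9 bytes > B = 7, so hash it first: H(key) = 04 39, then zero-pad to 7 bytes: K' = 04 39 00 00 00 00 00.
K' ⊕ ipad = 32 0f 36 36 36 36 36; K' ⊕ opad = 58 65 5c 5c 5c 5c 5c.
Inner hash: sum = 50+15+54+54+54+54+54+114 = 449 → 01 c1.
Outer hash (recomputed tag): sum = 88+101+92+92+92+92+92+1+193 = 843 → 03 4b.
Recomputed tag = 034b; claimed = 034b → match.

valid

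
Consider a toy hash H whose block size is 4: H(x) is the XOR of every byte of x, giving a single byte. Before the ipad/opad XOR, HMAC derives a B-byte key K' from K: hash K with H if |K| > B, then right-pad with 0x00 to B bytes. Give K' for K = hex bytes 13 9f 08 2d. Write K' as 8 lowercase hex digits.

Key hex bytes 13 9f 08 2d is exactly B = 4 bytes: K' = 13 9f 08 2d.

139f082d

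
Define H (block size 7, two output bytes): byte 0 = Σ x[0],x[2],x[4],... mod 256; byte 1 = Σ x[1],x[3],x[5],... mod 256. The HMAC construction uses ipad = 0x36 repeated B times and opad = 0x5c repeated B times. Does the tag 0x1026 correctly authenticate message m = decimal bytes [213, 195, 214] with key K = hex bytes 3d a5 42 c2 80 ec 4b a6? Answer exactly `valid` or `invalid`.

invalid

Key hex bytes 3d a5 42 c2 80 ec 4b a6 is 8 bytes > B = 7, so hash it first: H(key) = 4a f9, then zero-pad to 7 bytes: K' = 4a f9 00 00 00 00 00.
K' ⊕ ipad = 7c cf 36 36 36 36 36; K' ⊕ opad = 16 a5 5c 5c 5c 5c 5c.
Inner hash: even-index sum = 481 mod 256 = 225; odd-index sum = 742 mod 256 = 230 → e1 e6.
Outer hash (recomputed tag): even-index sum = 528 mod 256 = 16; odd-index sum = 574 mod 256 = 62 → 10 3e.
Recomputed tag = 103e; claimed = 1026 → mismatch.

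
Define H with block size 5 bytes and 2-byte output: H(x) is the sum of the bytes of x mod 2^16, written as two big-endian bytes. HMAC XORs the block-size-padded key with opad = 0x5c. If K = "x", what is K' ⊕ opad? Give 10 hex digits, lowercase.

245c5c5c5c

Key "x" = 78 is 1 byte ≤ B = 5; zero-pad to 5 bytes: K' = 78 00 00 00 00.
XOR each byte with 0x5c: 78⊕5c=24, 00⊕5c=5c, 00⊕5c=5c, 00⊕5c=5c, 00⊕5c=5c.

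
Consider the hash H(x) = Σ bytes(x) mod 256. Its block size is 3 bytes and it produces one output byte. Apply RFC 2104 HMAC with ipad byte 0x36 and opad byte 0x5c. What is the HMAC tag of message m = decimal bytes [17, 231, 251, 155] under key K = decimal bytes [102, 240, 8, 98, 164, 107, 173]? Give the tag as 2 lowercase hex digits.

1c

Key decimal bytes [102, 240, 8, 98, 164, 107, 173] = 66 f0 08 62 a4 6b ad is 7 bytes > B = 3, so hash it first: H(key) = 7c, then zero-pad to 3 bytes: K' = 7c 00 00.
K' ⊕ ipad = 4a 36 36.  K' ⊕ opad = 20 5c 5c.
Inner input = (K'⊕ipad) ∥ m = 4a 36 36 ∥ 11 e7 fb 9b.
Inner hash: sum = 74+54+54+17+231+251+155 = 836; mod 256 = 68 → 44.
Outer input = (K'⊕opad) ∥ inner = 20 5c 5c ∥ 44.
Outer hash (tag): sum = 32+92+92+68 = 284; mod 256 = 28 → 1c.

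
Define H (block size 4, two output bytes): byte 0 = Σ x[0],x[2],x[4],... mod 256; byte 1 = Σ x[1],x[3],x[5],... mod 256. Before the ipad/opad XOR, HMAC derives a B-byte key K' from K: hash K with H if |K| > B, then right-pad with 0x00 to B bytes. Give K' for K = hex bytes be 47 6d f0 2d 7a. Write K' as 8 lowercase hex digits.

58b10000

|K| = 6 > B = 4, so first hash the key.
H(K): even-index sum = 344 mod 256 = 88; odd-index sum = 433 mod 256 = 177 → 58 b1.
Zero-pad H(K) = 58 b1 to 4 bytes: K' = 58 b1 00 00.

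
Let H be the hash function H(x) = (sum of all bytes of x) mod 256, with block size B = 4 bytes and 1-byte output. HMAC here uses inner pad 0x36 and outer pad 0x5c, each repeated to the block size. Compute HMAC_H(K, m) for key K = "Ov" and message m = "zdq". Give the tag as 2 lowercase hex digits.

Key "Ov" = 4f 76 is 2 bytes ≤ B = 4; zero-pad to 4 bytes: K' = 4f 76 00 00.
K' ⊕ ipad = 79 40 36 36.  K' ⊕ opad = 13 2a 5c 5c.
Inner input = (K'⊕ipad) ∥ m = 79 40 36 36 ∥ 7a 64 71.
Inner hash: sum = 121+64+54+54+122+100+113 = 628; mod 256 = 116 → 74.
Outer input = (K'⊕opad) ∥ inner = 13 2a 5c 5c ∥ 74.
Outer hash (tag): sum = 19+42+92+92+116 = 361; mod 256 = 105 → 69.

69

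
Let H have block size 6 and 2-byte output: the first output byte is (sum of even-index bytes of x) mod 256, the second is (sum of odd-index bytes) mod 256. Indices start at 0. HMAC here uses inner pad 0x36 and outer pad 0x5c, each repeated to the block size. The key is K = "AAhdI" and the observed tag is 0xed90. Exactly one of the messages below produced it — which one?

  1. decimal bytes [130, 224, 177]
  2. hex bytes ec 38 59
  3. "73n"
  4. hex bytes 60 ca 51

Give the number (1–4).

Key "AAhdI" = 41 41 68 64 49 is 5 bytes ≤ B = 6; zero-pad to 6 bytes: K' = 41 41 68 64 49 00.
K' ⊕ ipad = 77 77 5e 52 7f 36; K' ⊕ opad = 1d 1d 34 38 15 5c.
m1: inner = H(77 77 5e 52 7f 36 82 e0 b1) = 87 df; tag = H(1d 1d 34 38 15 5c 87 df) = ed90 ← matches
m2: inner = H(77 77 5e 52 7f 36 ec 38 59) = 99 37; tag = H(1d 1d 34 38 15 5c 99 37) = ffe8
m3: inner = H(77 77 5e 52 7f 36 37 33 6e) = f9 32; tag = H(1d 1d 34 38 15 5c f9 32) = 5fe3
m4: inner = H(77 77 5e 52 7f 36 60 ca 51) = 05 c9; tag = H(1d 1d 34 38 15 5c 05 c9) = 6b7a

1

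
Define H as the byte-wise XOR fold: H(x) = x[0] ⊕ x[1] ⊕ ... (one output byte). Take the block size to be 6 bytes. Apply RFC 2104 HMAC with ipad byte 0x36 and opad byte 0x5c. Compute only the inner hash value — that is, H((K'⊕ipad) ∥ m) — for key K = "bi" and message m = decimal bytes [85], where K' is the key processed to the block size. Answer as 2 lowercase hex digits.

5e

Key "bi" = 62 69 is 2 bytes ≤ B = 6; zero-pad to 6 bytes: K' = 62 69 00 00 00 00.
K' ⊕ ipad = 54 5f 36 36 36 36.
Inner input = 54 5f 36 36 36 36 ∥ 55.
Inner hash: XOR 54⊕5f⊕36⊕36⊕36⊕36⊕55 = 5e.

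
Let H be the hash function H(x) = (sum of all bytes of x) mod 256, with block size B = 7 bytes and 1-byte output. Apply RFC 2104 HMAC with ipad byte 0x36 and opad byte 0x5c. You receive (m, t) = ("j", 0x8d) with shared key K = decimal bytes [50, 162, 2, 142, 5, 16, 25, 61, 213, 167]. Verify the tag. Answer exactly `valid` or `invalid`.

Key decimal bytes [50, 162, 2, 142, 5, 16, 25, 61, 213, 167] = 32 a2 02 8e 05 10 19 3d d5 a7 is 10 bytes > B = 7, so hash it first: H(key) = 4b, then zero-pad to 7 bytes: K' = 4b 00 00 00 00 00 00.
K' ⊕ ipad = 7d 36 36 36 36 36 36; K' ⊕ opad = 17 5c 5c 5c 5c 5c 5c.
Inner hash: sum = 125+54+54+54+54+54+54+106 = 555; mod 256 = 43 → 2b.
Outer hash (recomputed tag): sum = 23+92+92+92+92+92+92+43 = 618; mod 256 = 106 → 6a.
Recomputed tag = 6a; claimed = 8d → mismatch.

invalid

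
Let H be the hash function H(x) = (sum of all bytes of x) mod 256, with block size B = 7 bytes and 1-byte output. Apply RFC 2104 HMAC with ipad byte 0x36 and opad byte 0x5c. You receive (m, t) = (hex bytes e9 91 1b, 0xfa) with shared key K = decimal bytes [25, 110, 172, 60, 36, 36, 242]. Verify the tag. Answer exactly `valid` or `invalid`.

invalid

Key decimal bytes [25, 110, 172, 60, 36, 36, 242] = 19 6e ac 3c 24 24 f2 is exactly B = 7 bytes: K' = 19 6e ac 3c 24 24 f2.
K' ⊕ ipad = 2f 58 9a 0a 12 12 c4; K' ⊕ opad = 45 32 f0 60 78 78 ae.
Inner hash: sum = 47+88+154+10+18+18+196+233+145+27 = 936; mod 256 = 168 → a8.
Outer hash (recomputed tag): sum = 69+50+240+96+120+120+174+168 = 1037; mod 256 = 13 → 0d.
Recomputed tag = 0d; claimed = fa → mismatch.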